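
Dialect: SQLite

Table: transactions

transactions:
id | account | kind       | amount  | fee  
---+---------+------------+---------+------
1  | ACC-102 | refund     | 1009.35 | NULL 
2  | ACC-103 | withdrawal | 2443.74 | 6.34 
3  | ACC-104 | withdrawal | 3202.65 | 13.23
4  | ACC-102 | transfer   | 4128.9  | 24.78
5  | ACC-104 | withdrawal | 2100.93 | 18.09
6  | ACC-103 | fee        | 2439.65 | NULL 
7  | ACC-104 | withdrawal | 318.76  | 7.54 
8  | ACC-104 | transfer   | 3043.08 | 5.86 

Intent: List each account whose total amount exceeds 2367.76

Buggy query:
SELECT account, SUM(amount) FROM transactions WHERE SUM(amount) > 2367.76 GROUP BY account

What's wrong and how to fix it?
Bug: SUM(amount) is an aggregate, but WHERE filters rows before aggregation

Fix: Move the aggregate condition to a HAVING clause

Corrected query:
SELECT account, SUM(amount) FROM transactions GROUP BY account HAVING SUM(amount) > 2367.76

Result:
account | SUM(amount)
--------+------------
ACC-102 | 5138.25    
ACC-103 | 4883.39    
ACC-104 | 8665.42    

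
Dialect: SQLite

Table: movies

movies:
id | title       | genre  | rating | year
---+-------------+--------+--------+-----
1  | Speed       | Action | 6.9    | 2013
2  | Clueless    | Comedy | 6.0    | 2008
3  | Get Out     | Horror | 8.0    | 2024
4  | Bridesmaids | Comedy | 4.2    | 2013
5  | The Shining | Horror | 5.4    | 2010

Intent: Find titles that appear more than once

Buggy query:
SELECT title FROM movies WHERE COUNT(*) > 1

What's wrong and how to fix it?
Bug: WHERE can't reference COUNT(*); aggregates are computed after WHERE

Fix: Group first, then use HAVING for the count condition

Corrected query:
SELECT title FROM movies GROUP BY title HAVING COUNT(*) > 1

Result:
(no rows)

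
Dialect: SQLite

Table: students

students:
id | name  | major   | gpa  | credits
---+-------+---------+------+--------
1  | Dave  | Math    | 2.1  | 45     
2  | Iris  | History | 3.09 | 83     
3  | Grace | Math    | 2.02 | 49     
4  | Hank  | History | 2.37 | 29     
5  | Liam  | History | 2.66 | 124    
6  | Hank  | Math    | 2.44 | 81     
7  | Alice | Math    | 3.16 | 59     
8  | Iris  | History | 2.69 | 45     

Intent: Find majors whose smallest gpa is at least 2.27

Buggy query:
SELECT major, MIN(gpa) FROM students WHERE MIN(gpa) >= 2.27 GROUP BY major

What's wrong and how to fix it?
Bug: Aggregates like MIN are computed per group after WHERE runs

Fix: Replace WHERE with HAVING after the GROUP BY

Corrected query:
SELECT major, MIN(gpa) FROM students GROUP BY major HAVING MIN(gpa) >= 2.27

Result:
major   | MIN(gpa)
--------+---------
History | 2.37    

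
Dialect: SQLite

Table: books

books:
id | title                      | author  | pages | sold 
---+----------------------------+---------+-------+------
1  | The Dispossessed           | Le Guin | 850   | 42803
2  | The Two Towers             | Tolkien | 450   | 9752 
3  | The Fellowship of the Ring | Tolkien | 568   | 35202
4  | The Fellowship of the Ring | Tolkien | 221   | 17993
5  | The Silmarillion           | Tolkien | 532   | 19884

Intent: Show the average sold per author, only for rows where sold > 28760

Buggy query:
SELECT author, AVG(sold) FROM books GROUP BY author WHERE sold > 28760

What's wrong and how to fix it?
Bug: WHERE cannot follow GROUP BY

Fix: Place WHERE between FROM and GROUP BY

Corrected query:
SELECT author, AVG(sold) FROM books WHERE sold > 28760 GROUP BY author

Result:
author  | AVG(sold)
--------+----------
Le Guin | 42803    
Tolkien | 35202    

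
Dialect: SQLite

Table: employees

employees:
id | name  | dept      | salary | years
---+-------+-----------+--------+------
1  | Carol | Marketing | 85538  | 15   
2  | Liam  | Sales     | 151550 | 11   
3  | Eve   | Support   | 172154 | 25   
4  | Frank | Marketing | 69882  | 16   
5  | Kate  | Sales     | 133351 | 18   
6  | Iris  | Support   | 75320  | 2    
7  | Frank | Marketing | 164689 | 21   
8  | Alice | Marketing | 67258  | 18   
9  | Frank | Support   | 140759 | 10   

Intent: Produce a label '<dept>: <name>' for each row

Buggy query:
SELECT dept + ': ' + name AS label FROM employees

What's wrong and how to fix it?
Bug: '+' is numeric addition; on text columns SQLite converts them to 0 instead of concatenating

Fix: Replace + with || to concatenate text

Corrected query:
SELECT dept || ': ' || name AS label FROM employees

Result:
label           
----------------
Marketing: Carol
Sales: Liam     
Support: Eve    
Marketing: Frank
Sales: Kate     
Support: Iris   
Marketing: Frank
Marketing: Alice
Support: Frank  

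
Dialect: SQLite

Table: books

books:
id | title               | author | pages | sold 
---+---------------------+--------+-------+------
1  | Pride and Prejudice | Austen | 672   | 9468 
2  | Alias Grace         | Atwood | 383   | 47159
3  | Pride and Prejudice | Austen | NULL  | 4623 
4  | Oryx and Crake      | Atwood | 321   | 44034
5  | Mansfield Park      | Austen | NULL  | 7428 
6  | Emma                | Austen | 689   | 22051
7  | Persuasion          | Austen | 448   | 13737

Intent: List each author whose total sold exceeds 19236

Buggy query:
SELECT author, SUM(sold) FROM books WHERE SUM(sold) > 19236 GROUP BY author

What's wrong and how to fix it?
Bug: WHERE runs before GROUP BY, so aggregates aren't available there

Fix: Use HAVING (which filters groups after aggregation) instead of WHERE

Corrected query:
SELECT author, SUM(sold) FROM books GROUP BY author HAVING SUM(sold) > 19236

Result:
author | SUM(sold)
-------+----------
Atwood | 91193    
Austen | 57307    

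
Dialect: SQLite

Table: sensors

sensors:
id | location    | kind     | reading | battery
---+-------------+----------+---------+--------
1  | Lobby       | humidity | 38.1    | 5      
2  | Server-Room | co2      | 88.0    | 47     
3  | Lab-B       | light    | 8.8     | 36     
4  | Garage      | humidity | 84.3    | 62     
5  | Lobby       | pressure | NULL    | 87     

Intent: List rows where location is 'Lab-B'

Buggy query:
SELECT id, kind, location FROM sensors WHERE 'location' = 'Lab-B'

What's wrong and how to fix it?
Bug: Single quotes denote string literals in SQL; the column name is being compared as a constant string

Fix: Remove the quotes around the column name (or use double quotes for an identifier)

Corrected query:
SELECT id, kind, location FROM sensors WHERE location = 'Lab-B'

Result:
id | kind  | location
---+-------+---------
3  | light | Lab-B   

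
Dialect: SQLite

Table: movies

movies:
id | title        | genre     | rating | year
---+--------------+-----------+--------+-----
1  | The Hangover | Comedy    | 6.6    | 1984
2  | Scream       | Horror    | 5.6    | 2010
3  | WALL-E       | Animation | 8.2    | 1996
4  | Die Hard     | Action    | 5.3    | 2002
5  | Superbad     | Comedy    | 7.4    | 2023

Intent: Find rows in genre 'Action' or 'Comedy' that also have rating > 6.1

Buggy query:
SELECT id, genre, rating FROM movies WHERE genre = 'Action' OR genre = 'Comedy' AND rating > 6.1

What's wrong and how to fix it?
Bug: Without parentheses, AND is evaluated before OR, so the rating filter only applies to the 'Comedy' branch

Fix: Group the OR with parentheses (or use IN), then AND the threshold

Corrected query:
SELECT id, genre, rating FROM movies WHERE (genre = 'Action' OR genre = 'Comedy') AND rating > 6.1

Result:
id | genre  | rating
---+--------+-------
1  | Comedy | 6.6   
5  | Comedy | 7.4   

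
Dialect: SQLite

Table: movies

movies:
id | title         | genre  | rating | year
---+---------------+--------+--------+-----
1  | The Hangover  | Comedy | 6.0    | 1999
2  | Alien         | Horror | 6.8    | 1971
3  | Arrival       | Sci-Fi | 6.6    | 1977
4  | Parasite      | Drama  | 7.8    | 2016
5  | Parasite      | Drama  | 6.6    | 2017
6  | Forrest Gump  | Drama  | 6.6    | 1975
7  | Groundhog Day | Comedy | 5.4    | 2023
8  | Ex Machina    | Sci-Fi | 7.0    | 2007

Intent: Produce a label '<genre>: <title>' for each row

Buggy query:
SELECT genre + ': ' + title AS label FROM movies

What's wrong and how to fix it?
Bug: '+' is numeric addition; on text columns SQLite converts them to 0 instead of concatenating

Fix: Replace + with || to concatenate text

Corrected query:
SELECT genre || ': ' || title AS label FROM movies

Result:
label                
---------------------
Comedy: The Hangover 
Horror: Alien        
Sci-Fi: Arrival      
Drama: Parasite      
Drama: Parasite      
Drama: Forrest Gump  
Comedy: Groundhog Day
Sci-Fi: Ex Machina   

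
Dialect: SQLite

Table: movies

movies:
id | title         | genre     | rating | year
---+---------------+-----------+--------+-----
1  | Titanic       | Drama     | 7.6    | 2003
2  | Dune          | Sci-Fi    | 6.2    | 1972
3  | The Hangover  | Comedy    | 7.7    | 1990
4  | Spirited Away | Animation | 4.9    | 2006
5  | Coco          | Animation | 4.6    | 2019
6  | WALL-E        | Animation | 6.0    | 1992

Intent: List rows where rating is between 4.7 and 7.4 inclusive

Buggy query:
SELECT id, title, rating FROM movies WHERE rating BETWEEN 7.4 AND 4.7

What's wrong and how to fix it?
Bug: BETWEEN expects the lower bound first; with 7.4 AND 4.7 the range is empty

Fix: Write BETWEEN 4.7 AND 7.4

Corrected query:
SELECT id, title, rating FROM movies WHERE rating BETWEEN 4.7 AND 7.4

Result:
id | title         | rating
---+---------------+-------
2  | Dune          | 6.2   
4  | Spirited Away | 4.9   
6  | WALL-E        | 6     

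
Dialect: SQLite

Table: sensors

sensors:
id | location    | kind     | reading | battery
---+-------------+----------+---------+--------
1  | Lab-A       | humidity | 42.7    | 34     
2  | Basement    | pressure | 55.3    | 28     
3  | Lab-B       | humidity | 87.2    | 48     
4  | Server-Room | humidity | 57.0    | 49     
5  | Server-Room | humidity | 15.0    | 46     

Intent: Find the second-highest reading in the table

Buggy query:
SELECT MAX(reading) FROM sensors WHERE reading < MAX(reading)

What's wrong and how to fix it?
Bug: MAX(reading) on the right of the comparison is an aggregate-in-WHERE error

Fix: Put the inner MAX in a scalar subquery

Corrected query:
SELECT MAX(reading) FROM sensors WHERE reading < (SELECT MAX(reading) FROM sensors)

Result:
MAX(reading)
------------
57          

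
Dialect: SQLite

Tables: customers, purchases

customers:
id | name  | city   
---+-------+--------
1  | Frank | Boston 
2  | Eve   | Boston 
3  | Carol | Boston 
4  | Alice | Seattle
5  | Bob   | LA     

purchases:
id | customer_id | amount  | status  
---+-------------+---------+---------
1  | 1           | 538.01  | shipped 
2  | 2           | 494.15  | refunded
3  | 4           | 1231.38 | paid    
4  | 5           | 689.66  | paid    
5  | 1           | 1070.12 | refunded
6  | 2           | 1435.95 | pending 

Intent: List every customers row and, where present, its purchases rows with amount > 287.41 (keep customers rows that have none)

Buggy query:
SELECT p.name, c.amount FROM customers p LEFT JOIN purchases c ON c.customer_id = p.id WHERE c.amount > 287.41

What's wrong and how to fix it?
Bug: Filtering c.amount in WHERE discards the NULL rows produced by LEFT JOIN, turning it into an inner join

Fix: Put 'c.amount > 287.41' in the JOIN's ON clause instead of WHERE

Corrected query:
SELECT p.name, c.amount FROM customers p LEFT JOIN purchases c ON c.customer_id = p.id AND c.amount > 287.41

Result:
name  | amount 
------+--------
Frank | 538.01 
Frank | 1070.12
Eve   | 494.15 
Eve   | 1435.95
Carol | NULL   
Alice | 1231.38
Bob   | 689.66 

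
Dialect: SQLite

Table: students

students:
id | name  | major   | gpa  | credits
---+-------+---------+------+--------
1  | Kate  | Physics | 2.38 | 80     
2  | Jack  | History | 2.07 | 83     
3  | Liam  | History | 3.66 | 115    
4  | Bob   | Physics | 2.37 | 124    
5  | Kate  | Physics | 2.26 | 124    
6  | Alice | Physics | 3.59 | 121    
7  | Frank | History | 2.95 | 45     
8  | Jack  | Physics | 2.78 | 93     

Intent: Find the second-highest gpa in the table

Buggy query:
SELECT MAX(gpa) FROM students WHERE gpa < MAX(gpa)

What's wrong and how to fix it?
Bug: The inner MAX is an aggregate inside WHERE, which is not allowed

Fix: Compute the overall MAX in a subquery, then take MAX of rows below it

Corrected query:
SELECT MAX(gpa) FROM students WHERE gpa < (SELECT MAX(gpa) FROM students)

Result:
MAX(gpa)
--------
3.59    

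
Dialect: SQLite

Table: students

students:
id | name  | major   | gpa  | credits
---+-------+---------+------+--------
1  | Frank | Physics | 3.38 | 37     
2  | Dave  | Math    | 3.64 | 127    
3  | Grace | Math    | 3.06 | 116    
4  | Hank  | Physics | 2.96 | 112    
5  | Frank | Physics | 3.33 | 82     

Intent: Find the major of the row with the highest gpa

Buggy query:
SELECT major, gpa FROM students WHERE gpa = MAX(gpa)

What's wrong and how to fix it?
Bug: WHERE is evaluated per row; an aggregate over the whole table isn't defined there

Fix: Wrap MAX in a scalar subquery so WHERE compares against a single value

Corrected query:
SELECT major, gpa FROM students WHERE gpa = (SELECT MAX(gpa) FROM students)

Result:
major | gpa 
------+-----
Math  | 3.64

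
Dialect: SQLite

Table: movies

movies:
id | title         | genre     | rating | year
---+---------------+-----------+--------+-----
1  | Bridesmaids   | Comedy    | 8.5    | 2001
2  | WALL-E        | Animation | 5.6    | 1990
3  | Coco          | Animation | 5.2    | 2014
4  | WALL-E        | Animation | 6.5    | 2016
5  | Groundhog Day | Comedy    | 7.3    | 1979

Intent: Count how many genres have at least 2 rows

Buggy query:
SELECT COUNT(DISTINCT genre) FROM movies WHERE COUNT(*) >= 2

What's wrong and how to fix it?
Bug: COUNT(*) cannot appear in WHERE; the per-group count doesn't exist yet

Fix: Use a subquery that GROUPs and filters with HAVING, then count its rows

Corrected query:
SELECT COUNT(*) FROM (SELECT genre FROM movies GROUP BY genre HAVING COUNT(*) >= 2)

Result:
COUNT(*)
--------
2       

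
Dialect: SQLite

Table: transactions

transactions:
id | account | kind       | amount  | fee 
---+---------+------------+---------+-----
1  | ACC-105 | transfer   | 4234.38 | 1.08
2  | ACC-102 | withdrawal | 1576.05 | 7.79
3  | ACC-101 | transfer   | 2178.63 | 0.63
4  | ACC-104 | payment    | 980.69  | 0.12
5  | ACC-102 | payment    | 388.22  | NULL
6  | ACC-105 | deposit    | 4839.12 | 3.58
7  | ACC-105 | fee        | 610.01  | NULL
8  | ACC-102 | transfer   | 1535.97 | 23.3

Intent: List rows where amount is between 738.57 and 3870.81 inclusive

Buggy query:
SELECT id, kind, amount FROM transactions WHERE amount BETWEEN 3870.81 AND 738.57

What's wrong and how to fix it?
Bug: BETWEEN expects the lower bound first; with 3870.81 AND 738.57 the range is empty

Fix: Swap the bounds so the smaller value comes first

Corrected query:
SELECT id, kind, amount FROM transactions WHERE amount BETWEEN 738.57 AND 3870.81

Result:
id | kind       | amount 
---+------------+--------
2  | withdrawal | 1576.05
3  | transfer   | 2178.63
4  | payment    | 980.69 
8  | transfer   | 1535.97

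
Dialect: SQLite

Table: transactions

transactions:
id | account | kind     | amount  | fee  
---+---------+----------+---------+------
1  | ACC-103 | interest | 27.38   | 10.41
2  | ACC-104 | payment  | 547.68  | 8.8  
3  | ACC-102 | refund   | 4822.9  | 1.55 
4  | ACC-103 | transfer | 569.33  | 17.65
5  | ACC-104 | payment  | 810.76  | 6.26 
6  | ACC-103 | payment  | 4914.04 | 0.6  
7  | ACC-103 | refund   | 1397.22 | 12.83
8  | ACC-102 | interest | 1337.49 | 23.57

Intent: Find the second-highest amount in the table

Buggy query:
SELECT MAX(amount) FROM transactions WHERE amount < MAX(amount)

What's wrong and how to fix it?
Bug: The inner MAX is an aggregate inside WHERE, which is not allowed

Fix: Put the inner MAX in a scalar subquery

Corrected query:
SELECT MAX(amount) FROM transactions WHERE amount < (SELECT MAX(amount) FROM transactions)

Result:
MAX(amount)
-----------
4822.9     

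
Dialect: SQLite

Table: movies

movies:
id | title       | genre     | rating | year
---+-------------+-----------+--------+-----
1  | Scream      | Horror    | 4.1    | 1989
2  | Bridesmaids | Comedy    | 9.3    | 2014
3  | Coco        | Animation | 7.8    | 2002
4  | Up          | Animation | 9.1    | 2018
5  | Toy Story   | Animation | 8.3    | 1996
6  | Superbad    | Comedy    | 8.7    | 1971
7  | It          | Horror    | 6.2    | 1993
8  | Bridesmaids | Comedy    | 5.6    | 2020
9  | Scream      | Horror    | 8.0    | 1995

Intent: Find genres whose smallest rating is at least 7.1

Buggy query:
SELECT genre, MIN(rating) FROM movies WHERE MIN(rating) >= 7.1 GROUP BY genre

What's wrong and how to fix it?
Bug: Aggregates like MIN are computed per group after WHERE runs

Fix: Replace WHERE with HAVING after the GROUP BY

Corrected query:
SELECT genre, MIN(rating) FROM movies GROUP BY genre HAVING MIN(rating) >= 7.1

Result:
genre     | MIN(rating)
----------+------------
Animation | 7.8        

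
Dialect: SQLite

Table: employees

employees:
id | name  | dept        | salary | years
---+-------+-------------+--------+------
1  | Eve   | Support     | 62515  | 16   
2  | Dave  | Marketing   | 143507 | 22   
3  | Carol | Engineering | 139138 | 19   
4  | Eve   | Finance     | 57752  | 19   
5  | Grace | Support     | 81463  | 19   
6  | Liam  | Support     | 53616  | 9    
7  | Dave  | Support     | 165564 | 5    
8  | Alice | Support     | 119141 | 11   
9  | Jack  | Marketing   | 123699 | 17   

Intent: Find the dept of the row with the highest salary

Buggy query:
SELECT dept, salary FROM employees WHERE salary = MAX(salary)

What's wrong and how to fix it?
Bug: WHERE is evaluated per row; an aggregate over the whole table isn't defined there

Fix: Use a subquery: WHERE salary = (SELECT MAX(salary) FROM employees)

Corrected query:
SELECT dept, salary FROM employees WHERE salary = (SELECT MAX(salary) FROM employees)

Result:
dept    | salary
--------+-------
Support | 165564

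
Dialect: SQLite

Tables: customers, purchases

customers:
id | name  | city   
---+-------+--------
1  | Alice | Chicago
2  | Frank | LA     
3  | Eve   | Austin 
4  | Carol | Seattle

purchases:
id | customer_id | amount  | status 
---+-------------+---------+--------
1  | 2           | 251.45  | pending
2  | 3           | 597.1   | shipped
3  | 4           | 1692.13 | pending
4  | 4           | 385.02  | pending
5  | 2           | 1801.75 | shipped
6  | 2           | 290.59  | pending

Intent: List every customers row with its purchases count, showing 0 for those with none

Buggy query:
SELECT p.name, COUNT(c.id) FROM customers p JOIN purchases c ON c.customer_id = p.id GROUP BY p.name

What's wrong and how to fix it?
Bug: An inner join excludes parents with zero children

Fix: Use LEFT JOIN so parents without children still appear (COUNT(c.id) gives 0)

Corrected query:
SELECT p.name, COUNT(c.id) FROM customers p LEFT JOIN purchases c ON c.customer_id = p.id GROUP BY p.name

Result:
name  | COUNT(c.id)
------+------------
Alice | 0          
Carol | 2          
Eve   | 1          
Frank | 3          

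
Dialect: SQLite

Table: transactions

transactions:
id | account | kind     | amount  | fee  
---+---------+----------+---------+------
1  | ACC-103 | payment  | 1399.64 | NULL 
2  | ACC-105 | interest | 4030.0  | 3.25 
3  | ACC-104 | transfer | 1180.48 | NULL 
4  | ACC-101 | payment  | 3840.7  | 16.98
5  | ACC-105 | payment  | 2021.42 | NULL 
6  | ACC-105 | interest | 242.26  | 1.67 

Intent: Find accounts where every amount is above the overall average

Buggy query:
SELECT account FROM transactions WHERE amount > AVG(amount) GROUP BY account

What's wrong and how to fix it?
Bug: WHERE evaluates per row before aggregation, so AVG() is unavailable

Fix: Use a subquery for AVG and a HAVING MIN(...) filter so the condition holds for every row in the group

Corrected query:
SELECT account FROM transactions GROUP BY account HAVING MIN(amount) > (SELECT AVG(amount) FROM transactions)

Result:
account
-------
ACC-101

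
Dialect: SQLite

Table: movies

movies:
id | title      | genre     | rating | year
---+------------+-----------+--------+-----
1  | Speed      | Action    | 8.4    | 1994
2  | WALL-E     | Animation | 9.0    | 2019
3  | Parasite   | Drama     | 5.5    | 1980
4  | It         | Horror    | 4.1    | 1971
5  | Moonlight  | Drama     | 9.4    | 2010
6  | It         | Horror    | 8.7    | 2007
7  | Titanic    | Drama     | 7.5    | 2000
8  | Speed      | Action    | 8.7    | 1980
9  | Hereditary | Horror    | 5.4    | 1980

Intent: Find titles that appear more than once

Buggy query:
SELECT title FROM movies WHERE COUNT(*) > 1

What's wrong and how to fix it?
Bug: COUNT(*) is an aggregate and cannot be used in WHERE

Fix: Group first, then use HAVING for the count condition

Corrected query:
SELECT title FROM movies GROUP BY title HAVING COUNT(*) > 1

Result:
title
-----
It   
Speed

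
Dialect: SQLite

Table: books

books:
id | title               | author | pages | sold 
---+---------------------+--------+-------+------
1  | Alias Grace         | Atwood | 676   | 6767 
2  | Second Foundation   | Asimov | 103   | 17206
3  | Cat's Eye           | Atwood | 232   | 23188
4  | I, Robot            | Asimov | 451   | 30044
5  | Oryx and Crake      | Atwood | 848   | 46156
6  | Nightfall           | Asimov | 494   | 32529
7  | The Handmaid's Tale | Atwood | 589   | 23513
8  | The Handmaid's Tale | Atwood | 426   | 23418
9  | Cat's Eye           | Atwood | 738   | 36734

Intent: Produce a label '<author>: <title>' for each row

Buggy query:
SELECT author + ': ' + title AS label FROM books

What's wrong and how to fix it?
Bug: '+' is numeric addition; on text columns SQLite converts them to 0 instead of concatenating

Fix: Use the || operator for string concatenation

Corrected query:
SELECT author || ': ' || title AS label FROM books

Result:
label                      
---------------------------
Atwood: Alias Grace        
Asimov: Second Foundation  
Atwood: Cat's Eye          
Asimov: I, Robot           
Atwood: Oryx and Crake     
Asimov: Nightfall          
Atwood: The Handmaid's Tale
Atwood: The Handmaid's Tale
Atwood: Cat's Eye          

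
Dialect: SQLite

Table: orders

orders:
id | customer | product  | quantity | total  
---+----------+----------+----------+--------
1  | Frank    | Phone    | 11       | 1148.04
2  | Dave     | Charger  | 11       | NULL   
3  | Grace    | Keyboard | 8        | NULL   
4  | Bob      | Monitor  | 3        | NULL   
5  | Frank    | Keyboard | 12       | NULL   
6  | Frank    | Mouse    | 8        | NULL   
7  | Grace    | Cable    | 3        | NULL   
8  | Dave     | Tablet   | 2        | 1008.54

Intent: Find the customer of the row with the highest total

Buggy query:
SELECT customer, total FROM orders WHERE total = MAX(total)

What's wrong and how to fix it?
Bug: WHERE is evaluated per row; an aggregate over the whole table isn't defined there

Fix: Use a subquery: WHERE total = (SELECT MAX(total) FROM orders)

Corrected query:
SELECT customer, total FROM orders WHERE total = (SELECT MAX(total) FROM orders)

Result:
customer | total  
---------+--------
Frank    | 1148.04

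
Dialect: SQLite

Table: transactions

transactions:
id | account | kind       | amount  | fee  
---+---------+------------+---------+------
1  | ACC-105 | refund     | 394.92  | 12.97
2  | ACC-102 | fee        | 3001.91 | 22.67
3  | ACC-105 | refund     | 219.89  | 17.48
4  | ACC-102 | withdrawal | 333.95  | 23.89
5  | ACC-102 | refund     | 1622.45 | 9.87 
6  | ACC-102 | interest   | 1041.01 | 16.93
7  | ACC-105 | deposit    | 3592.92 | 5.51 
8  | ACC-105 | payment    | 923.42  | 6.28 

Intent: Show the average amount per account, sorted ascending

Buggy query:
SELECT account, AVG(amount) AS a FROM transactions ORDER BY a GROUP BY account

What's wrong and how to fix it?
Bug: GROUP BY must precede ORDER BY

Fix: Reorder: SELECT … FROM … GROUP BY … ORDER BY …

Corrected query:
SELECT account, AVG(amount) AS a FROM transactions GROUP BY account ORDER BY a

Result:
account | a        
--------+----------
ACC-105 | 1282.7875
ACC-102 | 1499.83  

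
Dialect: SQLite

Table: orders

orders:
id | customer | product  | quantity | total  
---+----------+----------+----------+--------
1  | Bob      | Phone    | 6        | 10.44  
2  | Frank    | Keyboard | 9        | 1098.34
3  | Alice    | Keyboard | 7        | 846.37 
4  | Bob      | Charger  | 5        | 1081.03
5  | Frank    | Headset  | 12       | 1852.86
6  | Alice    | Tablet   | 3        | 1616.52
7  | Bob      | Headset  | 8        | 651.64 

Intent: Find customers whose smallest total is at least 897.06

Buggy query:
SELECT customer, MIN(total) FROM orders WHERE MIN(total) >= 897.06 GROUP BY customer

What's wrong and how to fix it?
Bug: MIN() in WHERE is a misuse of aggregate

Fix: Use HAVING for the per-group MIN condition

Corrected query:
SELECT customer, MIN(total) FROM orders GROUP BY customer HAVING MIN(total) >= 897.06

Result:
customer | MIN(total)
---------+-----------
Frank    | 1098.34   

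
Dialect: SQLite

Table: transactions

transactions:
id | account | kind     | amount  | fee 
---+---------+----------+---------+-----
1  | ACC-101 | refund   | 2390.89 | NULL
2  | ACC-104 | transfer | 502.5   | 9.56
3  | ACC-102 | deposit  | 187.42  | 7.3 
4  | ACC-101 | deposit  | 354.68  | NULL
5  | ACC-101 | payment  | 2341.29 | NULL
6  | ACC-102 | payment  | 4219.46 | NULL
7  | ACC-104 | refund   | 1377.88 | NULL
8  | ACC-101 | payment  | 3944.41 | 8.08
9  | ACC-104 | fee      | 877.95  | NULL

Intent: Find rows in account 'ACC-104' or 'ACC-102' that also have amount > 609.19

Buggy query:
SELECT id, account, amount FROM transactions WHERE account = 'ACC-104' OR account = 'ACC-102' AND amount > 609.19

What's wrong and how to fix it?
Bug: AND binds tighter than OR, so this parses as account = 'ACC-104' OR (account = 'ACC-102' AND amount > 609.19)

Fix: Add parentheses around the OR so the AND applies to both alternatives

Corrected query:
SELECT id, account, amount FROM transactions WHERE (account = 'ACC-104' OR account = 'ACC-102') AND amount > 609.19

Result:
id | account | amount 
---+---------+--------
6  | ACC-102 | 4219.46
7  | ACC-104 | 1377.88
9  | ACC-104 | 877.95 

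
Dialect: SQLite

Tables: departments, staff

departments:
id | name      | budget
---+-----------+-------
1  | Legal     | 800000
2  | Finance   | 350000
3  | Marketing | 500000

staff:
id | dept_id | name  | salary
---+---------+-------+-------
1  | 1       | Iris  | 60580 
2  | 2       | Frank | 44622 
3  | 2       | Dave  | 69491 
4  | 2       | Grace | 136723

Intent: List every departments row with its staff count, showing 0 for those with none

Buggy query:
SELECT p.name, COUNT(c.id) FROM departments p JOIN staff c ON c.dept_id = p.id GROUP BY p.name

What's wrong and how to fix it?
Bug: INNER JOIN drops departments rows that have no matching staff rows

Fix: Switch to LEFT JOIN to retain unmatched parent rows

Corrected query:
SELECT p.name, COUNT(c.id) FROM departments p LEFT JOIN staff c ON c.dept_id = p.id GROUP BY p.name

Result:
name      | COUNT(c.id)
----------+------------
Finance   | 3          
Legal     | 1          
Marketing | 0          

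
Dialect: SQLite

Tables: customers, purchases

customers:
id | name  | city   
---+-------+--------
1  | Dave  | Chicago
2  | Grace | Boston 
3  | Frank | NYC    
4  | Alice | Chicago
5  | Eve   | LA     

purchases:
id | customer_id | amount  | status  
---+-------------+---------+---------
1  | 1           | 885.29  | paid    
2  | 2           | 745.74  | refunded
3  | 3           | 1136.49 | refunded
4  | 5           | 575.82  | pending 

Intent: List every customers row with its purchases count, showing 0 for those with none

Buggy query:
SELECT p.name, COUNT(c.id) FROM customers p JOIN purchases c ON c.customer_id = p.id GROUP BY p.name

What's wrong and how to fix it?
Bug: An inner join excludes parents with zero children

Fix: Switch to LEFT JOIN to retain unmatched parent rows

Corrected query:
SELECT p.name, COUNT(c.id) FROM customers p LEFT JOIN purchases c ON c.customer_id = p.id GROUP BY p.name

Result:
name  | COUNT(c.id)
------+------------
Alice | 0          
Dave  | 1          
Eve   | 1          
Frank | 1          
Grace | 1          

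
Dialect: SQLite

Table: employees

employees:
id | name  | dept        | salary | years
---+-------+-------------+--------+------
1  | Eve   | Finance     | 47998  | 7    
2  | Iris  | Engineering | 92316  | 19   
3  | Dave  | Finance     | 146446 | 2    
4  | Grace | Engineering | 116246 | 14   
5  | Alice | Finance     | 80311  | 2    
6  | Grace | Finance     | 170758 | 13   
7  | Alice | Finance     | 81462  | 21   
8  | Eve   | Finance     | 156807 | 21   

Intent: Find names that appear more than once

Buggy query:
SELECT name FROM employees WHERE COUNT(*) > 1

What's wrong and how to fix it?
Bug: COUNT(*) is an aggregate and cannot be used in WHERE

Fix: GROUP BY name, then filter groups with HAVING COUNT(*) > 1

Corrected query:
SELECT name FROM employees GROUP BY name HAVING COUNT(*) > 1

Result:
name 
-----
Alice
Eve  
Grace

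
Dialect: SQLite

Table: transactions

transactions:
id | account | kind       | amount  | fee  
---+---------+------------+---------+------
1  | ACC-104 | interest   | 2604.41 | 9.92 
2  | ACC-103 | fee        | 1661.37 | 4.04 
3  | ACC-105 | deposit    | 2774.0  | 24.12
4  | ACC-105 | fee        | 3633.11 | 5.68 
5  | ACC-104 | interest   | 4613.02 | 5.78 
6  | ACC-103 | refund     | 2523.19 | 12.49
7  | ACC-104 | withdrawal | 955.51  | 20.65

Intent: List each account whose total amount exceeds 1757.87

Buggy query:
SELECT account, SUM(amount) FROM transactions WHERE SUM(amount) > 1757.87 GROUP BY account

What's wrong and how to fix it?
Bug: Aggregate functions cannot appear in a WHERE clause

Fix: Move the aggregate condition to a HAVING clause

Corrected query:
SELECT account, SUM(amount) FROM transactions GROUP BY account HAVING SUM(amount) > 1757.87

Result:
account | SUM(amount)
--------+------------
ACC-103 | 4184.56    
ACC-104 | 8172.94    
ACC-105 | 6407.11    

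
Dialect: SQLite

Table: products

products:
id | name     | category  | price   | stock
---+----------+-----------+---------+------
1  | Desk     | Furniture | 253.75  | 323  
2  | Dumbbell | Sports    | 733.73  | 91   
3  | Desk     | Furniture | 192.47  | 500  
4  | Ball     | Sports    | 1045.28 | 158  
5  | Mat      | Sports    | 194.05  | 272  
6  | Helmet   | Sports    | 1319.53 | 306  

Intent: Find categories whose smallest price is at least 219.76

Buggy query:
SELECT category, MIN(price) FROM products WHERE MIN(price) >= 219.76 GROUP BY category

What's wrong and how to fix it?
Bug: Aggregates like MIN are computed per group after WHERE runs

Fix: Replace WHERE with HAVING after the GROUP BY

Corrected query:
SELECT category, MIN(price) FROM products GROUP BY category HAVING MIN(price) >= 219.76

Result:
(no rows)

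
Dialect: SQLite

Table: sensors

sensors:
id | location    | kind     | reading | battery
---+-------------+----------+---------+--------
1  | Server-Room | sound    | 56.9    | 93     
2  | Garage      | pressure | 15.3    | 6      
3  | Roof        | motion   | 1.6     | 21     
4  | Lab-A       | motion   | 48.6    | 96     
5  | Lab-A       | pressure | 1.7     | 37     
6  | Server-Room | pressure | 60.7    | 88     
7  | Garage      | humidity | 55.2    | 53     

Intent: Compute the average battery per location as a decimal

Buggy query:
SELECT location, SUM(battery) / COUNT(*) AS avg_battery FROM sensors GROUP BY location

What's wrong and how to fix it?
Bug: Both operands are integers, so '/' performs integer division and truncates

Fix: Multiply by 1.0 (or CAST to REAL) to force floating-point division

Corrected query:
SELECT location, SUM(battery) * 1.0 / COUNT(*) AS avg_battery FROM sensors GROUP BY location

Result:
location    | avg_battery
------------+------------
Garage      | 29.5       
Lab-A       | 66.5       
Roof        | 21         
Server-Room | 90.5       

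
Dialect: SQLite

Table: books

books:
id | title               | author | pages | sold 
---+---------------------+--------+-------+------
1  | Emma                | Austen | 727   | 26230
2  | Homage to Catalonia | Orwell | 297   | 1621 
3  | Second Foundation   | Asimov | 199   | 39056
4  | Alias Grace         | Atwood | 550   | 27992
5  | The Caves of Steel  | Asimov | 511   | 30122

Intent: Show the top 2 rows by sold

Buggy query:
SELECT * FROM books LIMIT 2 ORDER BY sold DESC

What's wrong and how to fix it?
Bug: LIMIT must come after ORDER BY

Fix: Sort with ORDER BY, then apply LIMIT

Corrected query:
SELECT * FROM books ORDER BY sold DESC LIMIT 2

Result:
id | title              | author | pages | sold 
---+--------------------+--------+-------+------
3  | Second Foundation  | Asimov | 199   | 39056
5  | The Caves of Steel | Asimov | 511   | 30122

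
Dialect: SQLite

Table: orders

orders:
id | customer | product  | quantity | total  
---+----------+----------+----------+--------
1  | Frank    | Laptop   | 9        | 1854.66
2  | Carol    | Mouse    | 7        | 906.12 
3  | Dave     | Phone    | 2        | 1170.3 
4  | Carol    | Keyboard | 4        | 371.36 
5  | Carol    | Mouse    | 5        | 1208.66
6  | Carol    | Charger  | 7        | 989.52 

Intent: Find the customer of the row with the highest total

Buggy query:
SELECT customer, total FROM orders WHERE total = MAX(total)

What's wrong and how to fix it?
Bug: WHERE is evaluated per row; an aggregate over the whole table isn't defined there

Fix: Use a subquery: WHERE total = (SELECT MAX(total) FROM orders)

Corrected query:
SELECT customer, total FROM orders WHERE total = (SELECT MAX(total) FROM orders)

Result:
customer | total  
---------+--------
Frank    | 1854.66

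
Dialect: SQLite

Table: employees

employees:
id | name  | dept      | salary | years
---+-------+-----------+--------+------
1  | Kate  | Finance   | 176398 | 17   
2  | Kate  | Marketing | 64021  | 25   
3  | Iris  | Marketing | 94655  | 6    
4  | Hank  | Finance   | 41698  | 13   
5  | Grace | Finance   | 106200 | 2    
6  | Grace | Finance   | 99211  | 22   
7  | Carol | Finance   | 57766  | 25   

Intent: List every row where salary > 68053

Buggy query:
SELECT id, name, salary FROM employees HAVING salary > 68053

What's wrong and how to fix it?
Bug: This is a non-aggregate query (no GROUP BY, no aggregates), so in SQLite the HAVING clause is invalid here; a row-level condition belongs in WHERE

Fix: Replace HAVING with WHERE since the condition applies to individual rows

Corrected query:
SELECT id, name, salary FROM employees WHERE salary > 68053

Result:
id | name  | salary
---+-------+-------
1  | Kate  | 176398
3  | Iris  | 94655 
5  | Grace | 106200
6  | Grace | 99211 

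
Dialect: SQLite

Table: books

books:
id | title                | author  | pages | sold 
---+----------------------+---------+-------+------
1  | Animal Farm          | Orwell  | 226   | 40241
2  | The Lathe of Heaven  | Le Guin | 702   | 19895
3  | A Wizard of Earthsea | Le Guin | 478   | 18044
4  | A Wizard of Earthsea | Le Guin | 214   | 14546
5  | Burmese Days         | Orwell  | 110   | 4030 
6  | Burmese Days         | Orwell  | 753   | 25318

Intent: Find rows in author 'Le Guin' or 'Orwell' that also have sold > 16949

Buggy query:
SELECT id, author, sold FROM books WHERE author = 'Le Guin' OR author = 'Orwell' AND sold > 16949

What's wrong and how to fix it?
Bug: AND binds tighter than OR, so this parses as author = 'Le Guin' OR (author = 'Orwell' AND sold > 16949)

Fix: Group the OR with parentheses (or use IN), then AND the threshold

Corrected query:
SELECT id, author, sold FROM books WHERE (author = 'Le Guin' OR author = 'Orwell') AND sold > 16949

Result:
id | author  | sold 
---+---------+------
1  | Orwell  | 40241
2  | Le Guin | 19895
3  | Le Guin | 18044
6  | Orwell  | 25318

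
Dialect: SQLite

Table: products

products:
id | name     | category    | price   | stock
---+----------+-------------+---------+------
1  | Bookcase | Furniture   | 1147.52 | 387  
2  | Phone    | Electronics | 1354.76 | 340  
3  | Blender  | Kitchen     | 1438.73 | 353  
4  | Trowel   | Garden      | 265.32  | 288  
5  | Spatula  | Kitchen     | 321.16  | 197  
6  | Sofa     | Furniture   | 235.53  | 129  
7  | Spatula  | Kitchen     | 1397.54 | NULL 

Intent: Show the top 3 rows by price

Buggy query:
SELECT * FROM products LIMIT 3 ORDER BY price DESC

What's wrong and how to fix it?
Bug: ORDER BY cannot follow LIMIT; LIMIT is the final clause

Fix: Sort with ORDER BY, then apply LIMIT

Corrected query:
SELECT * FROM products ORDER BY price DESC LIMIT 3

Result:
id | name    | category    | price   | stock
---+---------+-------------+---------+------
3  | Blender | Kitchen     | 1438.73 | 353  
7  | Spatula | Kitchen     | 1397.54 | NULL 
2  | Phone   | Electronics | 1354.76 | 340  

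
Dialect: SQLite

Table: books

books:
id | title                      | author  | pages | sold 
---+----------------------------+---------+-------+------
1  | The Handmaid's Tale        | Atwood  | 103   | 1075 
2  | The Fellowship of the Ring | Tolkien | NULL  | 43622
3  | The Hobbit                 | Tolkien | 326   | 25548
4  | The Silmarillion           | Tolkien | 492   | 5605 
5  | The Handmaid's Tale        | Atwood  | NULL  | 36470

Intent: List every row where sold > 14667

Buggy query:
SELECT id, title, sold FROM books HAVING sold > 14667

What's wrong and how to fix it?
Bug: HAVING filters the output of aggregation, but this query has no GROUP BY and no aggregate functions, so SQLite rejects it (HAVING clause on a non-aggregate query); the condition here is per row

Fix: Use WHERE for row-level filtering

Corrected query:
SELECT id, title, sold FROM books WHERE sold > 14667

Result:
id | title                      | sold 
---+----------------------------+------
2  | The Fellowship of the Ring | 43622
3  | The Hobbit                 | 25548
5  | The Handmaid's Tale        | 36470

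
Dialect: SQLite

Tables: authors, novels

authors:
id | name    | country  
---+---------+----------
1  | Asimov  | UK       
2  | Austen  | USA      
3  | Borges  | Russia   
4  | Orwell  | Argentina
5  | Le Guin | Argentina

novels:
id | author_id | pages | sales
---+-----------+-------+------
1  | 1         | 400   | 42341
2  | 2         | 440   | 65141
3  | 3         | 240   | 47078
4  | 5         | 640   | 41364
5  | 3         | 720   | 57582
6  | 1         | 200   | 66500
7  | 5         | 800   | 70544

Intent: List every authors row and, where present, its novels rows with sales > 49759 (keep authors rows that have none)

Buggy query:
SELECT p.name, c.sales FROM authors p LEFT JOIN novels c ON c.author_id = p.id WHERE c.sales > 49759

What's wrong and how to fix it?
Bug: Filtering c.sales in WHERE discards the NULL rows produced by LEFT JOIN, turning it into an inner join

Fix: Move the right-table condition into the ON clause so unmatched parents are kept

Corrected query:
SELECT p.name, c.sales FROM authors p LEFT JOIN novels c ON c.author_id = p.id AND c.sales > 49759

Result:
name    | sales
--------+------
Asimov  | 66500
Austen  | 65141
Borges  | 57582
Orwell  | NULL 
Le Guin | 70544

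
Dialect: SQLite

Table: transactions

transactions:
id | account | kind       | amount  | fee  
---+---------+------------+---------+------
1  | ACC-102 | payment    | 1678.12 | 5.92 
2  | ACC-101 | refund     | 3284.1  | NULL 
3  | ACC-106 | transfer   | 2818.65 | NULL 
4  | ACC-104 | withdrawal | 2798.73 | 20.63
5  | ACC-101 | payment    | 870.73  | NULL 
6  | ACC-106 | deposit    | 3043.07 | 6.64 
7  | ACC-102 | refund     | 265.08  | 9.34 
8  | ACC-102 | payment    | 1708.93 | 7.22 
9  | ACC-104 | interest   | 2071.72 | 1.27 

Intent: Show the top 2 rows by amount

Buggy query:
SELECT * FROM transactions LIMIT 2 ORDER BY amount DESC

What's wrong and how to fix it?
Bug: LIMIT must come after ORDER BY

Fix: Sort with ORDER BY, then apply LIMIT

Corrected query:
SELECT * FROM transactions ORDER BY amount DESC LIMIT 2

Result:
id | account | kind    | amount  | fee 
---+---------+---------+---------+-----
2  | ACC-101 | refund  | 3284.1  | NULL
6  | ACC-106 | deposit | 3043.07 | 6.64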